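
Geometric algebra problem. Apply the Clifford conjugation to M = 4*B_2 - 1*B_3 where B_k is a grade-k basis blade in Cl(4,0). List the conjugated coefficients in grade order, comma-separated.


Clifford conjugate sign for grade k: (-1)^(k(k+1)/2)
Grade 2: (-1)^(2*3/2) = (-1)^3 = -1, coeff 4 -> -4
Grade 3: (-1)^(3*4/2) = (-1)^6 = 1, coeff -1 -> -1
Conjugated coefficients: -4, -1


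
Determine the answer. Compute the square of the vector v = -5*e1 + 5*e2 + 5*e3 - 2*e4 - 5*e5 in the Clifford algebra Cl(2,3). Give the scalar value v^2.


v^2 = sum of c_i^2 * e_i^2
Positive signature terms (e_i^2 = +1): (-5)^2 + 5^2 = 50
Negative signature terms (e_j^2 = -1): 5^2 + (-2)^2 + (-5)^2 = 54
v^2 = 50 - 54 = -4


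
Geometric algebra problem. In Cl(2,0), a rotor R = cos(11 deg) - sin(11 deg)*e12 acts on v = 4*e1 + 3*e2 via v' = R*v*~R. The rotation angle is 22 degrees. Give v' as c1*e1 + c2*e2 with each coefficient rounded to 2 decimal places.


Rotor R = cos(11deg) - sin(11deg)*e12
Rotation angle theta = 2 * 11 = 22 degrees
v' = R*v*~R rotates v by theta.
cos(22deg) = 0.9272, sin(22deg) = 0.3746
v'_1 = 4*cos(22deg) - 3*sin(22deg)
= 4*0.9272 - 3*0.3746
= 2.58
v'_2 = 4*sin(22deg) + 3*cos(22deg)
= 4*0.3746 + 3*0.9272
= 4.28
v' = 2.58*e1 + 4.28*e2


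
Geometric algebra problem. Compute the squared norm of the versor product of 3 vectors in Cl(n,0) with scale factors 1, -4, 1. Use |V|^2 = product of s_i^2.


Each vector v_i has |v_i|^2 = s_i^2
Squared scales: 1^2 = 1, (-4)^2 = 16, 1^2 = 1
|V|^2 = 1 * 16 * 1
= 16


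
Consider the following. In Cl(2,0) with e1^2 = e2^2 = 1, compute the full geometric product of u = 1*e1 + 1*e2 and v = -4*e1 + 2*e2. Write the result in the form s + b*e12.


Expand: (1*e1 + 1*e2)(-4*e1 + 2*e2)
= 1*(-4)*e1e1 + 1*2*e1e2 + 1*(-4)*e2e1 + 1*2*e2e2
Using e1^2 = e2^2 = 1, e2e1 = -e1e2:
Scalar part s = 1*(-4) + 1*2 = -4 + 2 = -2
Bivector part b = 1*2 - 1*(-4) = 2 - (-4) = 6
uv = -2 + 6*e12


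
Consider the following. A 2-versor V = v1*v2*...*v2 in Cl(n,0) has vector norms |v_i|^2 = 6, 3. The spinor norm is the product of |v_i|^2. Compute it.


Spinor norm N(V) = |v1|^2 * |v2|^2 * ... * |v2|^2
= 6 * 3
Running product: 6, 18
N(V) = 18


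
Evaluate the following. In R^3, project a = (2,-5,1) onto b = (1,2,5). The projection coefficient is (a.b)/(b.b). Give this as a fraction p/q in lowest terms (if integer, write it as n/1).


Projection coefficient = (a . b) / (b . b)
a . b = 2*1 + (-5)*2 + 1*5
= 2 + (-10) + 5 = -3
b . b = 1^2 + 2^2 + 5^2
= 1 + 4 + 25 = 30
Coefficient = -3/30
In lowest terms: -1/10


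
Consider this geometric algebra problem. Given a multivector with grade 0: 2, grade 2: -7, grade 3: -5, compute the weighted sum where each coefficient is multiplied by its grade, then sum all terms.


Grade-weighted sum = sum of grade_k * coefficient_k
0*2 = 0
2*(-7) = -14
3*(-5) = -15
Total = 0 + (-14) + (-15) = -29


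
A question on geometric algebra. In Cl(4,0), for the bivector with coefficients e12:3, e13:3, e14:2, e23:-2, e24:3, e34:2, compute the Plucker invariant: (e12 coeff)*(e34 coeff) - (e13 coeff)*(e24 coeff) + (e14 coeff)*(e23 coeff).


Plucker relation: af - be + cd
a*f = 3*2 = 6
b*e = 3*3 = 9
c*d = 2*(-2) = -4
af - be + cd = 6 - 9 + (-4)
= -7


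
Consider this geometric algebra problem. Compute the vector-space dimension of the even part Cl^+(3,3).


Even subalgebra dimension = 2^(n-1)
n = 3 + 3 = 6
2^(6 - 1) = 2^5 = 32
Verification: sum of C(6,k) for even k = 1 + 15 + 15 + 1 = 32
Result = 32


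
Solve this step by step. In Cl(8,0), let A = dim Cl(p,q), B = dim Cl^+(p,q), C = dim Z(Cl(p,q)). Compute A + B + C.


n = 8 + 0 = 8
Total dim = 2^8 = 256
Even subalgebra dim = 2^7 = 128
n is even, so center dim = 1
Sum = 256 + 128 + 1 = 385


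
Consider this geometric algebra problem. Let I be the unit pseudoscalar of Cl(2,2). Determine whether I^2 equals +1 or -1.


The pseudoscalar I = e1...e_n (product of all n generators) of Cl(p,q) satisfies I^2 = (-1)^(q + n(n-1)/2).
p = 2, q = 2, n = p + q = 4
n(n-1)/2 = 4 * 3 / 2 = 6
Exponent = q + n(n-1)/2 = 2 + 6 = 8
I^2 = (-1)^8 = +1


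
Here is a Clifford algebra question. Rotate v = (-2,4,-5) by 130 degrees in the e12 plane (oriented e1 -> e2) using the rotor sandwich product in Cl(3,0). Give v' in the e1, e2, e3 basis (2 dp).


Rotor R = cos(65deg) - sin(65deg)*e12
Rotation angle theta = 2 * 65 = 130 degrees in the e12 plane (e1 -> e2).
The component perpendicular to the plane (e3) is invariant: v'_3 = v3 = -5.00
cos(130deg) = -0.6428, sin(130deg) = 0.7660
v'_1 = v1*cos(theta) - v2*sin(theta) = -2*(-0.6428) - 4*0.7660 = -1.78
v'_2 = v1*sin(theta) + v2*cos(theta) = -2*0.7660 + 4*(-0.6428) = -4.10
v' = -1.78*e1 - 4.10*e2 - 5.00*e3


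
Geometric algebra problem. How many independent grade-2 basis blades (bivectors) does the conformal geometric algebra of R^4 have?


The conformal model of R^4 uses Cl(5,1) with m = 4 + 2 = 6 generators.
Number of grade-2 blades = C(m, 2) = C(6, 2)
= 6*5/2 = 15


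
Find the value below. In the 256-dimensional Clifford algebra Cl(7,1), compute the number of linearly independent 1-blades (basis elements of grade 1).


Number of grade-k basis blades in Cl(p,q) with n = p + q is C(n, k).
n = 7 + 1 = 8
C(8, 1) = 8! / (1! * 7!)
= 40320 / (1 * 5040)
= 8


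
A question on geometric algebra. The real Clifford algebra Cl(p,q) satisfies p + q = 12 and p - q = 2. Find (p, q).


We need p + q = 12 and p - q = 2.
Adding: 2p = 12 + 2 = 14, so p = 7.
Then q = 12 - 7 = 5.
(p, q) = (7, 5)


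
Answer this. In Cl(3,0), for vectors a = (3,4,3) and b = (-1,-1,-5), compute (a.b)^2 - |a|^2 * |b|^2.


a . b = 3*(-1) + 4*(-1) + 3*(-5)
= -3 + (-4) + (-15) = -22
|a|^2 = 3^2 + 4^2 + 3^2 = 34
|b|^2 = (-1)^2 + (-1)^2 + (-5)^2 = 27
(a.b)^2 = (-22)^2 = 484
|a|^2 * |b|^2 = 34 * 27 = 918
Result = 484 - 918 = -434


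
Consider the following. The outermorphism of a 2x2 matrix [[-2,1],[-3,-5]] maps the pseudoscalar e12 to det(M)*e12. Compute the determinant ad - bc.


The outermorphism of a linear map f sends e1^e2 to f(e1)^f(e2).
f(e1) = -2*e1 - 3*e2
f(e2) = 1*e1 - 5*e2
f(e1) ^ f(e2) = (-2*e1 - 3*e2) ^ (1*e1 - 5*e2)
= (-2)*(-5)*e12 + (-3)*1*e21
= (10 - (-3))*e12
= 13*e12
Coefficient = 13


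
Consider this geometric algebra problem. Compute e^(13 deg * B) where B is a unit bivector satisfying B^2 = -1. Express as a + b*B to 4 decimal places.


For a unit bivector B with B^2 = -1, the exponential series gives
e^(theta*B) = cos(theta) + sin(theta)*B (the GA analogue of Euler's formula).
theta = 13 degrees = 0.226893 rad
cos(13 deg) = 0.9744
sin(13 deg) = 0.2250
exp(theta*B) = 0.9744 + 0.2250*B


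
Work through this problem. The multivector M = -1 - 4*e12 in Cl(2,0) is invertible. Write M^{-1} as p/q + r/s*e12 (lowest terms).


M = -1 - 4*e12, where e12^2 = -1.
Since M commutes with its reverse ~M = a - b*e12, M * ~M = a^2 - b^2*e12^2 = a^2 + b^2.
So M^{-1} = ~M / (a^2 + b^2) = (a - b*e12)/(a^2 + b^2).
a^2 + b^2 = 1 + 16 = 17
Scalar part = -1/17 = -1/17
Bivector coeff = 4/17 = 4/17
M^{-1} = -1/17 + 4/17*e12


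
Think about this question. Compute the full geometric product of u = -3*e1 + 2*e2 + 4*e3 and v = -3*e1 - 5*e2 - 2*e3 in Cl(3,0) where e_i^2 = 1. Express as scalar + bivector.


In Cl(3,0): e_i^2 = 1, e_ie_j = -e_je_i for i != j.
Scalar part = u . v = (-3)*(-3) + 2*(-5) + 4*(-2)
= 9 + (-10) + (-8) = -9
e12 coeff = (-3)*(-5) - 2*(-3) = 15 - (-6) = 21
e13 coeff = (-3)*(-2) - 4*(-3) = 6 - (-12) = 18
e23 coeff = 2*(-2) - 4*(-5) = -4 - (-20) = 16
uv = -9 + 21*e12 + 18*e13 + 16*e23


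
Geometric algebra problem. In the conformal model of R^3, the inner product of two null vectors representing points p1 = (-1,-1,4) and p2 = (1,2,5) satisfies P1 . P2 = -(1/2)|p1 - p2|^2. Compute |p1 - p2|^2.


p1 - p2 = (-2, -3, -1)
|p1 - p2|^2 = (-2)^2 + (-3)^2 + (-1)^2
= 4 + 9 + 1
= 14


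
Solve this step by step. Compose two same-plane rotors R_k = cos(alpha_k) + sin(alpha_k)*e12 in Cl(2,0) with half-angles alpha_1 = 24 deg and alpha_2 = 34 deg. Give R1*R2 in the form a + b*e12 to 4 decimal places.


Same-plane rotors commute and their half-angles add:
R1*R2 = cos(a1 + a2) + sin(a1 + a2)*e12.
a1 + a2 = 24 + 34 = 58 deg
cos(58 deg) = 0.5299
sin(58 deg) = 0.8480
R1*R2 = 0.5299 + 0.8480*e12


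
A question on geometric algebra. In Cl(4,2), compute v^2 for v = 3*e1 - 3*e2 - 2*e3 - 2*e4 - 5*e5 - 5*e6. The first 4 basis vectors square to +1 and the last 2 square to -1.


v^2 = sum of c_i^2 * e_i^2
Positive signature terms (e_i^2 = +1): 3^2 + (-3)^2 + (-2)^2 + (-2)^2 = 26
Negative signature terms (e_j^2 = -1): (-5)^2 + (-5)^2 = 50
v^2 = 26 - 50 = -24


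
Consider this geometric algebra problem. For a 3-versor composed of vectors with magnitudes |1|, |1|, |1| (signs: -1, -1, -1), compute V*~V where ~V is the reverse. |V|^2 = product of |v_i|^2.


Each vector v_i has |v_i|^2 = s_i^2
Squared scales: (-1)^2 = 1, (-1)^2 = 1, (-1)^2 = 1
|V|^2 = 1 * 1 * 1
= 1


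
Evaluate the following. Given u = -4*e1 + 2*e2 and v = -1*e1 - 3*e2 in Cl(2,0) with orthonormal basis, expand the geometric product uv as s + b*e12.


Expand: (-4*e1 + 2*e2)(-1*e1 - 3*e2)
= (-4)*(-1)*e1e1 + (-4)*(-3)*e1e2 + 2*(-1)*e2e1 + 2*(-3)*e2e2
Using e1^2 = e2^2 = 1, e2e1 = -e1e2:
Scalar part s = (-4)*(-1) + 2*(-3) = 4 + (-6) = -2
Bivector part b = (-4)*(-3) - 2*(-1) = 12 - (-2) = 14
uv = -2 + 14*e12


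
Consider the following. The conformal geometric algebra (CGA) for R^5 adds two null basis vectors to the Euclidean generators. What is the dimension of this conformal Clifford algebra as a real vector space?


The conformal model of R^5 uses Cl(6,1): the 5 Euclidean generators plus two extra orthogonal generators e+ (e+^2 = +1) and e- (e-^2 = -1), from which the null vectors e0, einf are built.
Number of generators m = 5 + 2 = 7.
dim Cl(p,q) = 2^m = 2^7 = 128


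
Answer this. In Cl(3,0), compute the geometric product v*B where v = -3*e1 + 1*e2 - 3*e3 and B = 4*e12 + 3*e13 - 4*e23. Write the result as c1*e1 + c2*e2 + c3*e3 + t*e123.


vB has grade-1 (vector) and grade-3 (trivector) parts: vB = (v _| B) + (v ^ B).
Vector part <vB>_1:
  e1: -v2*b12 - v3*b13 = -(1)*(4) - (-3)*(3) = 5
  e2: v1*b12 - v3*b23 = (-3)*(4) - (-3)*(-4) = -24
  e3: v1*b13 + v2*b23 = (-3)*(3) + (1)*(-4) = -13
Trivector part <vB>_3:
  e123: v1*b23 - v2*b13 + v3*b12 = (-3)*(-4) - (1)*(3) + (-3)*(4) = -3
vB = 5*e1 - 24*e2 - 13*e3 - 3*e123


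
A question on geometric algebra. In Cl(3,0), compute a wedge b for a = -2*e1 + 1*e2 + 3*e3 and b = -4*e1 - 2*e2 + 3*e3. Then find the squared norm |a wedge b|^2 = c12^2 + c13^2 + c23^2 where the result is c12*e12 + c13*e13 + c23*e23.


a wedge b = (a1*b2 - a2*b1)*e12 + (a1*b3 - a3*b1)*e13 + (a2*b3 - a3*b2)*e23
e12 coeff: (-2)*(-2) - 1*(-4) = 4 - (-4) = 8
e13 coeff: (-2)*3 - 3*(-4) = -6 - (-12) = 6
e23 coeff: 1*3 - 3*(-2) = 3 - (-6) = 9
|a wedge b|^2 = 8^2 + 6^2 + 9^2
= 64 + 36 + 81
= 181


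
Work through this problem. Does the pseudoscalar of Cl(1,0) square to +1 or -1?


The pseudoscalar I = e1...e_n (product of all n generators) of Cl(p,q) satisfies I^2 = (-1)^(q + n(n-1)/2).
p = 1, q = 0, n = p + q = 1
n(n-1)/2 = 1 * 0 / 2 = 0
Exponent = q + n(n-1)/2 = 0 + 0 = 0
I^2 = (-1)^0 = +1


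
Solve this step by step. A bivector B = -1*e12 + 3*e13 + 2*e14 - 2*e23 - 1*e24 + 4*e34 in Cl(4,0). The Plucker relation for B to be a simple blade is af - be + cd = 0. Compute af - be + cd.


Plucker relation: af - be + cd
a*f = (-1)*4 = -4
b*e = 3*(-1) = -3
c*d = 2*(-2) = -4
af - be + cd = -4 - (-3) + (-4)
= -5


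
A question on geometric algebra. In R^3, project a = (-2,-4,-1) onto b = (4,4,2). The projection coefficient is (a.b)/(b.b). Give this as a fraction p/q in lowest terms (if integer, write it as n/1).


Projection coefficient = (a . b) / (b . b)
a . b = (-2)*4 + (-4)*4 + (-1)*2
= -8 + (-16) + (-2) = -26
b . b = 4^2 + 4^2 + 2^2
= 16 + 16 + 4 = 36
Coefficient = -26/36
In lowest terms: -13/18


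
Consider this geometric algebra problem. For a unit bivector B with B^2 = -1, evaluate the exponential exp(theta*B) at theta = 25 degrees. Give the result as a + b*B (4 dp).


For a unit bivector B with B^2 = -1, the exponential series gives
e^(theta*B) = cos(theta) + sin(theta)*B (the GA analogue of Euler's formula).
theta = 25 degrees = 0.436332 rad
cos(25 deg) = 0.9063
sin(25 deg) = 0.4226
exp(theta*B) = 0.9063 + 0.4226*B


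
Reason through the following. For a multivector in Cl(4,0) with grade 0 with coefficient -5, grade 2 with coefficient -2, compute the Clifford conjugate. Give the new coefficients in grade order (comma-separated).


Clifford conjugate sign for grade k: (-1)^(k(k+1)/2)
Grade 0: (-1)^(0*1/2) = (-1)^0 = 1, coeff -5 -> -5
Grade 2: (-1)^(2*3/2) = (-1)^3 = -1, coeff -2 -> 2
Conjugated coefficients: -5, 2


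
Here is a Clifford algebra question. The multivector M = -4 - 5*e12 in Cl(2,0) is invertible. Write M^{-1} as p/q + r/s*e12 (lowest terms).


M = -4 - 5*e12, where e12^2 = -1.
Since M commutes with its reverse ~M = a - b*e12, M * ~M = a^2 - b^2*e12^2 = a^2 + b^2.
So M^{-1} = ~M / (a^2 + b^2) = (a - b*e12)/(a^2 + b^2).
a^2 + b^2 = 16 + 25 = 41
Scalar part = -4/41 = -4/41
Bivector coeff = 5/41 = 5/41
M^{-1} = -4/41 + 5/41*e12


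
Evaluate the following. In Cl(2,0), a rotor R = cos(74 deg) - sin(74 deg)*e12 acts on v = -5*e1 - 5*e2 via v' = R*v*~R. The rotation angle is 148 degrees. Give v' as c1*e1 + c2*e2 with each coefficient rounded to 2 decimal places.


Rotor R = cos(74deg) - sin(74deg)*e12
Rotation angle theta = 2 * 74 = 148 degrees
v' = R*v*~R rotates v by theta.
cos(148deg) = -0.8480, sin(148deg) = 0.5299
v'_1 = -5*cos(148deg) - (-5)*sin(148deg)
= -5*(-0.8480) - (-5)*0.5299
= 6.89
v'_2 = -5*sin(148deg) + (-5)*cos(148deg)
= -5*0.5299 + (-5)*(-0.8480)
= 1.59
v' = 6.89*e1 + 1.59*e2


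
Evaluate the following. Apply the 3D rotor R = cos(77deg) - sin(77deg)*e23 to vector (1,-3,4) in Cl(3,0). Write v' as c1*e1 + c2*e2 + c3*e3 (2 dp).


Rotor R = cos(77deg) - sin(77deg)*e23
Rotation angle theta = 2 * 77 = 154 degrees in the e23 plane (e2 -> e3).
The component perpendicular to the plane (e1) is invariant: v'_1 = v1 = 1.00
cos(154deg) = -0.8988, sin(154deg) = 0.4384
v'_2 = v2*cos(theta) - v3*sin(theta) = -3*(-0.8988) - 4*0.4384 = 0.94
v'_3 = v2*sin(theta) + v3*cos(theta) = -3*0.4384 + 4*(-0.8988) = -4.91
v' = 1.00*e1 + 0.94*e2 - 4.91*e3


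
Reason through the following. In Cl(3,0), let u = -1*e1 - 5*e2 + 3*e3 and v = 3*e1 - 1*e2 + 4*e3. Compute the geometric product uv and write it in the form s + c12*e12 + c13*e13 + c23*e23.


In Cl(3,0): e_i^2 = 1, e_ie_j = -e_je_i for i != j.
Scalar part = u . v = (-1)*3 + (-5)*(-1) + 3*4
= -3 + 5 + 12 = 14
e12 coeff = (-1)*(-1) - (-5)*3 = 1 - (-15) = 16
e13 coeff = (-1)*4 - 3*3 = -4 - 9 = -13
e23 coeff = (-5)*4 - 3*(-1) = -20 - (-3) = -17
uv = 14 + 16*e12 - 13*e13 - 17*e23


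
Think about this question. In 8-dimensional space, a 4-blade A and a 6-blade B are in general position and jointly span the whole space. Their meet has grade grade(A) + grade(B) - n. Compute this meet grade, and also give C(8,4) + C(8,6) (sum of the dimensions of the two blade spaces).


Meet grade = grade(A) + grade(B) - n
= 4 + 6 - 8 = 2
C(8,4) = 70
C(8,6) = 28
dim_A + dim_B = 70 + 28 = 98


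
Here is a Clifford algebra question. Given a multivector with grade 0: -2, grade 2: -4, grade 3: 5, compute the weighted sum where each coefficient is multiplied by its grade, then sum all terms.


Grade-weighted sum = sum of grade_k * coefficient_k
0*(-2) = 0
2*(-4) = -8
3*5 = 15
Total = 0 + (-8) + 15 = 7


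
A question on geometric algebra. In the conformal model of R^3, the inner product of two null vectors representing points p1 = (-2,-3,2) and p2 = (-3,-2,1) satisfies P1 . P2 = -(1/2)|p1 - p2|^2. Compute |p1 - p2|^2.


p1 - p2 = (1, -1, 1)
|p1 - p2|^2 = 1^2 + (-1)^2 + 1^2
= 1 + 1 + 1
= 3


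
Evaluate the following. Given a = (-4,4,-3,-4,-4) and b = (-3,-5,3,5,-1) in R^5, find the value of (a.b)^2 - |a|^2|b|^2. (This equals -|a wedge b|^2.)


a . b = (-4)*(-3) + 4*(-5) + (-3)*3 + (-4)*5 + (-4)*(-1)
= 12 + (-20) + (-9) + (-20) + 4 = -33
|a|^2 = (-4)^2 + 4^2 + (-3)^2 + (-4)^2 + (-4)^2 = 73
|b|^2 = (-3)^2 + (-5)^2 + 3^2 + 5^2 + (-1)^2 = 69
(a.b)^2 = (-33)^2 = 1089
|a|^2 * |b|^2 = 73 * 69 = 5037
Result = 1089 - 5037 = -3948


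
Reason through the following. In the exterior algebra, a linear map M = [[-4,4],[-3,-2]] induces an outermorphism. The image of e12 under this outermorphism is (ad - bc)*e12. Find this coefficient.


The outermorphism of a linear map f sends e1^e2 to f(e1)^f(e2).
f(e1) = -4*e1 - 3*e2
f(e2) = 4*e1 - 2*e2
f(e1) ^ f(e2) = (-4*e1 - 3*e2) ^ (4*e1 - 2*e2)
= (-4)*(-2)*e12 + (-3)*4*e21
= (8 - (-12))*e12
= 20*e12
Coefficient = 20


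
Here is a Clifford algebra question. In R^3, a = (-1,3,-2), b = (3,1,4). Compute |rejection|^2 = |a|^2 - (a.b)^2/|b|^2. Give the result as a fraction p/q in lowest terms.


|a|^2 = (-1)^2 + 3^2 + (-2)^2 = 14
|b|^2 = 3^2 + 1^2 + 4^2 = 26
a . b = (-1)*3 + 3*1 + (-2)*4 = -8
(a.b)^2 = (-8)^2 = 64
|rej|^2 = 14 - 64/26
= (364 - 64)/26
= 300/26
In lowest terms: 150/13


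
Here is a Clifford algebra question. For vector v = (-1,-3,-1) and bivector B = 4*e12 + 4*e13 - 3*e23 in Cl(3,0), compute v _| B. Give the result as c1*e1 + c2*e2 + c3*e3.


Left contraction v _| B = <vB>_1 (grade-1 part of the geometric product vB).
Using e1_|e12 = e2, e2_|e12 = -e1, e1_|e13 = e3, e3_|e13 = -e1, e2_|e23 = e3, e3_|e23 = -e2:
e1 coeff: -v2*b12 - v3*b13 = -(-3)*(4) - (-1)*(4) = 16
e2 coeff: v1*b12 - v3*b23 = (-1)*(4) - (-1)*(-3) = -7
e3 coeff: v1*b13 + v2*b23 = (-1)*(4) + (-3)*(-3) = 5
v _| B = 16*e1 - 7*e2 + 5*e3


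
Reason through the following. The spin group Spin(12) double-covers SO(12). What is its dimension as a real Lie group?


Spin(n) double-covers SO(n); both have Lie algebra so(n) of dimension n(n-1)/2.
n = 12
n(n-1) = 12 * 11 = 132
dim Spin(12) = 132/2 = 66


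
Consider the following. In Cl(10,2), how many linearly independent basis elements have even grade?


Even subalgebra dimension = 2^(n-1)
n = 10 + 2 = 12
2^(12 - 1) = 2^11 = 2048
Verification: sum of C(12,k) for even k = 1 + 66 + 495 + 924 + 495 + 66 + 1 = 2048
Result = 2048


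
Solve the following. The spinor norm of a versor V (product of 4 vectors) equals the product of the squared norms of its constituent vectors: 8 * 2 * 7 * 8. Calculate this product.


Spinor norm N(V) = |v1|^2 * |v2|^2 * ... * |v4|^2
= 8 * 2 * 7 * 8
Running product: 8, 16, 112, 896
N(V) = 896


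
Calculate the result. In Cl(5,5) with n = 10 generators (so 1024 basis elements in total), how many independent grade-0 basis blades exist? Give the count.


Number of grade-k basis blades in Cl(p,q) with n = p + q is C(n, k).
n = 5 + 5 = 10
C(10, 0) = 10! / (0! * 10!)
= 3628800 / (1 * 3628800)
= 1


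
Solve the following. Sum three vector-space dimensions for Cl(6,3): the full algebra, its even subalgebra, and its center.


n = 6 + 3 = 9
Total dim = 2^9 = 512
Even subalgebra dim = 2^8 = 256
n is odd, so center dim = 2
Sum = 512 + 256 + 2 = 770


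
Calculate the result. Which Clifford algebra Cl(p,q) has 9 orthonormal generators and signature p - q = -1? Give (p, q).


We need p + q = 9 and p - q = -1.
Adding: 2p = 9 + (-1) = 8, so p = 4.
Then q = 9 - 4 = 5.
(p, q) = (4, 5)


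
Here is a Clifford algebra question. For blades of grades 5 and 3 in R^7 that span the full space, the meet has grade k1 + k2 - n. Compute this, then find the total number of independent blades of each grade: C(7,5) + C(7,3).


Meet grade = grade(A) + grade(B) - n
= 5 + 3 - 7 = 1
C(7,5) = 21
C(7,3) = 35
dim_A + dim_B = 21 + 35 = 56


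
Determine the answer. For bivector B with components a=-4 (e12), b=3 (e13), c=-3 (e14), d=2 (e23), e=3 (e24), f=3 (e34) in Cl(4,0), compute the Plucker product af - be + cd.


Plucker relation: af - be + cd
a*f = (-4)*3 = -12
b*e = 3*3 = 9
c*d = (-3)*2 = -6
af - be + cd = -12 - 9 + (-6)
= -27


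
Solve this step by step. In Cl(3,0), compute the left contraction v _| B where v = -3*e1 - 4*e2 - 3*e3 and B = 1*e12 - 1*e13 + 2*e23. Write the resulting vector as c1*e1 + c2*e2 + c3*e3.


Left contraction v _| B = <vB>_1 (grade-1 part of the geometric product vB).
Using e1_|e12 = e2, e2_|e12 = -e1, e1_|e13 = e3, e3_|e13 = -e1, e2_|e23 = e3, e3_|e23 = -e2:
e1 coeff: -v2*b12 - v3*b13 = -(-4)*(1) - (-3)*(-1) = 1
e2 coeff: v1*b12 - v3*b23 = (-3)*(1) - (-3)*(2) = 3
e3 coeff: v1*b13 + v2*b23 = (-3)*(-1) + (-4)*(2) = -5
v _| B = 1*e1 + 3*e2 - 5*e3


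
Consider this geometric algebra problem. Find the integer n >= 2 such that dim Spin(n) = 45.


dim Spin(n) = dim so(n) = n(n-1)/2.
Solve n(n-1)/2 = 45, i.e. n^2 - n - 90 = 0.
Discriminant = 1 + 8*45 = 361
n = (1 + sqrt(361))/2 = (1 + 19)/2 = 10


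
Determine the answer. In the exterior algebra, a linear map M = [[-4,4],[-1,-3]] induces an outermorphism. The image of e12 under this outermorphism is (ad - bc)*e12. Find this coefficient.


The outermorphism of a linear map f sends e1^e2 to f(e1)^f(e2).
f(e1) = -4*e1 - 1*e2
f(e2) = 4*e1 - 3*e2
f(e1) ^ f(e2) = (-4*e1 - 1*e2) ^ (4*e1 - 3*e2)
= (-4)*(-3)*e12 + (-1)*4*e21
= (12 - (-4))*e12
= 16*e12
Coefficient = 16


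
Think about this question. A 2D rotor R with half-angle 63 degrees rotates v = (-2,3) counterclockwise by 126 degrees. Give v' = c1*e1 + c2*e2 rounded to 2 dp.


Rotor R = cos(63deg) - sin(63deg)*e12
Rotation angle theta = 2 * 63 = 126 degrees
v' = R*v*~R rotates v by theta.
cos(126deg) = -0.5878, sin(126deg) = 0.8090
v'_1 = -2*cos(126deg) - 3*sin(126deg)
= -2*(-0.5878) - 3*0.8090
= -1.25
v'_2 = -2*sin(126deg) + 3*cos(126deg)
= -2*0.8090 + 3*(-0.5878)
= -3.38
v' = -1.25*e1 - 3.38*e2


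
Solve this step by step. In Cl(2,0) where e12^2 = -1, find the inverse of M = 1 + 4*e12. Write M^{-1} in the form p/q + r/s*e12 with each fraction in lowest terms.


M = 1 + 4*e12, where e12^2 = -1.
Since M commutes with its reverse ~M = a - b*e12, M * ~M = a^2 - b^2*e12^2 = a^2 + b^2.
So M^{-1} = ~M / (a^2 + b^2) = (a - b*e12)/(a^2 + b^2).
a^2 + b^2 = 1 + 16 = 17
Scalar part = 1/17 = 1/17
Bivector coeff = -4/17 = -4/17
M^{-1} = 1/17 - 4/17*e12


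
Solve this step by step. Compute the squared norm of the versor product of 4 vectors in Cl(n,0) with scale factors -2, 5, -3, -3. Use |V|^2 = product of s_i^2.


Each vector v_i has |v_i|^2 = s_i^2
Squared scales: (-2)^2 = 4, 5^2 = 25, (-3)^2 = 9, (-3)^2 = 9
|V|^2 = 4 * 25 * 9 * 9
= 8100


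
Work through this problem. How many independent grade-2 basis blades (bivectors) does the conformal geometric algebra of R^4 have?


The conformal model of R^4 uses Cl(5,1) with m = 4 + 2 = 6 generators.
Number of grade-2 blades = C(m, 2) = C(6, 2)
= 6*5/2 = 15


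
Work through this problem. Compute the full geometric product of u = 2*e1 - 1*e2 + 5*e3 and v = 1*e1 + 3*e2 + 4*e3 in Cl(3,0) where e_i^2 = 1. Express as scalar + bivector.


In Cl(3,0): e_i^2 = 1, e_ie_j = -e_je_i for i != j.
Scalar part = u . v = 2*1 + (-1)*3 + 5*4
= 2 + (-3) + 20 = 19
e12 coeff = 2*3 - (-1)*1 = 6 - (-1) = 7
e13 coeff = 2*4 - 5*1 = 8 - 5 = 3
e23 coeff = (-1)*4 - 5*3 = -4 - 15 = -19
uv = 19 + 7*e12 + 3*e13 - 19*e23


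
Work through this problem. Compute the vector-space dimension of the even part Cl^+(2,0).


Even subalgebra dimension = 2^(n-1)
n = 2 + 0 = 2
2^(2 - 1) = 2^1 = 2
Verification: sum of C(2,k) for even k = 1 + 1 = 2
Result = 2


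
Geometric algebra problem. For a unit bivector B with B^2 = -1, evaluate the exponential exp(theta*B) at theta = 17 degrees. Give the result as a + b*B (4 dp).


For a unit bivector B with B^2 = -1, the exponential series gives
e^(theta*B) = cos(theta) + sin(theta)*B (the GA analogue of Euler's formula).
theta = 17 degrees = 0.296706 rad
cos(17 deg) = 0.9563
sin(17 deg) = 0.2924
exp(theta*B) = 0.9563 + 0.2924*B


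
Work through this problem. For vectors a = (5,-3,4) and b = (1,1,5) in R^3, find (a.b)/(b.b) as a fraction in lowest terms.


Projection coefficient = (a . b) / (b . b)
a . b = 5*1 + (-3)*1 + 4*5
= 5 + (-3) + 20 = 22
b . b = 1^2 + 1^2 + 5^2
= 1 + 1 + 25 = 27
Coefficient = 22/27
In lowest terms: 22/27


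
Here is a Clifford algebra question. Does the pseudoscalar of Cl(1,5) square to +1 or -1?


The pseudoscalar I = e1...e_n (product of all n generators) of Cl(p,q) satisfies I^2 = (-1)^(q + n(n-1)/2).
p = 1, q = 5, n = p + q = 6
n(n-1)/2 = 6 * 5 / 2 = 15
Exponent = q + n(n-1)/2 = 5 + 15 = 20
I^2 = (-1)^20 = +1


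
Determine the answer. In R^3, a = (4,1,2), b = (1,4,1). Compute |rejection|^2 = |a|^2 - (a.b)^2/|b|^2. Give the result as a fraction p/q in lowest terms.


|a|^2 = 4^2 + 1^2 + 2^2 = 21
|b|^2 = 1^2 + 4^2 + 1^2 = 18
a . b = 4*1 + 1*4 + 2*1 = 10
(a.b)^2 = 10^2 = 100
|rej|^2 = 21 - 100/18
= (378 - 100)/18
= 278/18
In lowest terms: 139/9


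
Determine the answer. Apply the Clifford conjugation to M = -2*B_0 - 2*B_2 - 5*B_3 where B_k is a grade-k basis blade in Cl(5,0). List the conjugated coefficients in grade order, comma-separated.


Clifford conjugate sign for grade k: (-1)^(k(k+1)/2)
Grade 0: (-1)^(0*1/2) = (-1)^0 = 1, coeff -2 -> -2
Grade 2: (-1)^(2*3/2) = (-1)^3 = -1, coeff -2 -> 2
Grade 3: (-1)^(3*4/2) = (-1)^6 = 1, coeff -5 -> -5
Conjugated coefficients: -2, 2, -5


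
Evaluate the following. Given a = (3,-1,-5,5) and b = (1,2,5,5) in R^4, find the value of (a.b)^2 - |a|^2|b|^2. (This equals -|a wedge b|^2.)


a . b = 3*1 + (-1)*2 + (-5)*5 + 5*5
= 3 + (-2) + (-25) + 25 = 1
|a|^2 = 3^2 + (-1)^2 + (-5)^2 + 5^2 = 60
|b|^2 = 1^2 + 2^2 + 5^2 + 5^2 = 55
(a.b)^2 = 1^2 = 1
|a|^2 * |b|^2 = 60 * 55 = 3300
Result = 1 - 3300 = -3299


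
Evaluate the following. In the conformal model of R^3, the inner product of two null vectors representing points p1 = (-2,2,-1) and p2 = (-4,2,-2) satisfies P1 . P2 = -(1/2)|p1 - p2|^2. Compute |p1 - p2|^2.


p1 - p2 = (2, 0, 1)
|p1 - p2|^2 = 2^2 + 0^2 + 1^2
= 4 + 0 + 1
= 5


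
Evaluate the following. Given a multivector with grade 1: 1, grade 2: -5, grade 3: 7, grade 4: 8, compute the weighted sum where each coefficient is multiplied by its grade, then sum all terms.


Grade-weighted sum = sum of grade_k * coefficient_k
1*1 = 1
2*(-5) = -10
3*7 = 21
4*8 = 32
Total = 1 + (-10) + 21 + 32 = 44


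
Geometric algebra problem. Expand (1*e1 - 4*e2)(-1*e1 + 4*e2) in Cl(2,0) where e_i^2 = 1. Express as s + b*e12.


Expand: (1*e1 - 4*e2)(-1*e1 + 4*e2)
= 1*(-1)*e1e1 + 1*4*e1e2 + (-4)*(-1)*e2e1 + (-4)*4*e2e2
Using e1^2 = e2^2 = 1, e2e1 = -e1e2:
Scalar part s = 1*(-1) + (-4)*4 = -1 + (-16) = -17
Bivector part b = 1*4 - (-4)*(-1) = 4 - 4 = 0
uv = -17 + 0*e12


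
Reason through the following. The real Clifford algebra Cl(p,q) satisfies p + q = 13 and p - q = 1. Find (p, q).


We need p + q = 13 and p - q = 1.
Adding: 2p = 13 + 1 = 14, so p = 7.
Then q = 13 - 7 = 6.
(p, q) = (7, 6)


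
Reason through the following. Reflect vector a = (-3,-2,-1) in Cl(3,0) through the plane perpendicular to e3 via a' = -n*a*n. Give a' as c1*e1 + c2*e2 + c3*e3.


Reflection formula: a' = -n*a*n, with n = e3 (unit vector, n^2 = 1).
For reflection through hyperplane perp to e3:
The component along e3 flips sign, others stay.
a = (-3, -2, -1)
a' = (-3, -2, 1)
a' = -3*e1 - 2*e2 + 1*e3


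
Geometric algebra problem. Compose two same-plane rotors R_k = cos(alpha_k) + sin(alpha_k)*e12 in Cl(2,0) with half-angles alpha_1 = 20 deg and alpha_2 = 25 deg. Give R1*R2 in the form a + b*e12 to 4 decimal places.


Same-plane rotors commute and their half-angles add:
R1*R2 = cos(a1 + a2) + sin(a1 + a2)*e12.
a1 + a2 = 20 + 25 = 45 deg
cos(45 deg) = 0.7071
sin(45 deg) = 0.7071
R1*R2 = 0.7071 + 0.7071*e12


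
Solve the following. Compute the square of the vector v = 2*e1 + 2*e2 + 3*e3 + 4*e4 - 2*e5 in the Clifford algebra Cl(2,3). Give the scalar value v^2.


v^2 = sum of c_i^2 * e_i^2
Positive signature terms (e_i^2 = +1): 2^2 + 2^2 = 8
Negative signature terms (e_j^2 = -1): 3^2 + 4^2 + (-2)^2 = 29
v^2 = 8 - 29 = -21


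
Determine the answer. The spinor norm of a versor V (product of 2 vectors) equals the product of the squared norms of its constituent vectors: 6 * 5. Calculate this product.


Spinor norm N(V) = |v1|^2 * |v2|^2 * ... * |v2|^2
= 6 * 5
Running product: 6, 30
N(V) = 30


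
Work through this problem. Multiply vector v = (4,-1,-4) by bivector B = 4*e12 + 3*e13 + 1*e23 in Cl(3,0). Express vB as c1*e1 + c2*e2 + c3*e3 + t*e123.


vB has grade-1 (vector) and grade-3 (trivector) parts: vB = (v _| B) + (v ^ B).
Vector part <vB>_1:
  e1: -v2*b12 - v3*b13 = -(-1)*(4) - (-4)*(3) = 16
  e2: v1*b12 - v3*b23 = (4)*(4) - (-4)*(1) = 20
  e3: v1*b13 + v2*b23 = (4)*(3) + (-1)*(1) = 11
Trivector part <vB>_3:
  e123: v1*b23 - v2*b13 + v3*b12 = (4)*(1) - (-1)*(3) + (-4)*(4) = -9
vB = 16*e1 + 20*e2 + 11*e3 - 9*e123


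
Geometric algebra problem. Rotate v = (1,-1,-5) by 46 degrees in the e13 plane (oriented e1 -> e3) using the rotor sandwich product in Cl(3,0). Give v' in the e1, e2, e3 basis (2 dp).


Rotor R = cos(23deg) - sin(23deg)*e13
Rotation angle theta = 2 * 23 = 46 degrees in the e13 plane (e1 -> e3).
The component perpendicular to the plane (e2) is invariant: v'_2 = v2 = -1.00
cos(46deg) = 0.6947, sin(46deg) = 0.7193
v'_1 = v1*cos(theta) - v3*sin(theta) = 1*0.6947 - (-5)*0.7193 = 4.29
v'_3 = v1*sin(theta) + v3*cos(theta) = 1*0.7193 + (-5)*0.6947 = -2.75
v' = 4.29*e1 - 1.00*e2 - 2.75*e3


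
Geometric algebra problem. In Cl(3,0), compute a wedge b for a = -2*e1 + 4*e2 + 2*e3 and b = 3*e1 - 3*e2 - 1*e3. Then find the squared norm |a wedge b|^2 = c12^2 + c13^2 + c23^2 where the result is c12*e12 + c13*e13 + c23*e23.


a wedge b = (a1*b2 - a2*b1)*e12 + (a1*b3 - a3*b1)*e13 + (a2*b3 - a3*b2)*e23
e12 coeff: (-2)*(-3) - 4*3 = 6 - 12 = -6
e13 coeff: (-2)*(-1) - 2*3 = 2 - 6 = -4
e23 coeff: 4*(-1) - 2*(-3) = -4 - (-6) = 2
|a wedge b|^2 = (-6)^2 + (-4)^2 + 2^2
= 36 + 16 + 4
= 56


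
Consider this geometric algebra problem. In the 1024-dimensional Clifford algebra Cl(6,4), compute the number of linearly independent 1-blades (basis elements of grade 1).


Number of grade-k basis blades in Cl(p,q) with n = p + q is C(n, k).
n = 6 + 4 = 10
C(10, 1) = 10! / (1! * 9!)
= 3628800 / (1 * 362880)
= 10


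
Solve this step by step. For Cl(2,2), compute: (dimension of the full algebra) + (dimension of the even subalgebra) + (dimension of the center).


n = 2 + 2 = 4
Total dim = 2^4 = 16
Even subalgebra dim = 2^3 = 8
n is even, so center dim = 1
Sum = 16 + 8 + 1 = 25


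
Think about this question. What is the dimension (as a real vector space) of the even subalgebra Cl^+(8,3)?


Even subalgebra dimension = 2^(n-1)
n = 8 + 3 = 11
2^(11 - 1) = 2^10 = 1024
Verification: sum of C(11,k) for even k = 1 + 55 + 330 + 462 + 165 + 11 = 1024
Result = 1024


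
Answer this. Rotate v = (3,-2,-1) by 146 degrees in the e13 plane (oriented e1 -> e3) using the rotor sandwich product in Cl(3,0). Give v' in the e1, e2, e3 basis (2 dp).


Rotor R = cos(73deg) - sin(73deg)*e13
Rotation angle theta = 2 * 73 = 146 degrees in the e13 plane (e1 -> e3).
The component perpendicular to the plane (e2) is invariant: v'_2 = v2 = -2.00
cos(146deg) = -0.8290, sin(146deg) = 0.5592
v'_1 = v1*cos(theta) - v3*sin(theta) = 3*(-0.8290) - (-1)*0.5592 = -1.93
v'_3 = v1*sin(theta) + v3*cos(theta) = 3*0.5592 + (-1)*(-0.8290) = 2.51
v' = -1.93*e1 - 2.00*e2 + 2.51*e3


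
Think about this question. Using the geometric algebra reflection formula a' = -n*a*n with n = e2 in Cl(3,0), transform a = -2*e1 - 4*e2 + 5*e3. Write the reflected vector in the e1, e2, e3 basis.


Reflection formula: a' = -n*a*n, with n = e2 (unit vector, n^2 = 1).
For reflection through hyperplane perp to e2:
The component along e2 flips sign, others stay.
a = (-2, -4, 5)
a' = (-2, 4, 5)
a' = -2*e1 + 4*e2 + 5*e3


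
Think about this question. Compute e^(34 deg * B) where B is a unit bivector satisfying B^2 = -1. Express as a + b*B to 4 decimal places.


For a unit bivector B with B^2 = -1, the exponential series gives
e^(theta*B) = cos(theta) + sin(theta)*B (the GA analogue of Euler's formula).
theta = 34 degrees = 0.593412 rad
cos(34 deg) = 0.8290
sin(34 deg) = 0.5592
exp(theta*B) = 0.8290 + 0.5592*B


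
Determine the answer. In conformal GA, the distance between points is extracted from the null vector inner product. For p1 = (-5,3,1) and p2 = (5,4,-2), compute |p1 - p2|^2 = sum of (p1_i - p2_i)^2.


p1 - p2 = (-10, -1, 3)
|p1 - p2|^2 = (-10)^2 + (-1)^2 + 3^2
= 100 + 1 + 9
= 110


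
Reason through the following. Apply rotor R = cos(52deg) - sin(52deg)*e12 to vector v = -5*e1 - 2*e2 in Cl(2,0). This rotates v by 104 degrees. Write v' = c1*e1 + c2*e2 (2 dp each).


Rotor R = cos(52deg) - sin(52deg)*e12
Rotation angle theta = 2 * 52 = 104 degrees
v' = R*v*~R rotates v by theta.
cos(104deg) = -0.2419, sin(104deg) = 0.9703
v'_1 = -5*cos(104deg) - (-2)*sin(104deg)
= -5*(-0.2419) - (-2)*0.9703
= 3.15
v'_2 = -5*sin(104deg) + (-2)*cos(104deg)
= -5*0.9703 + (-2)*(-0.2419)
= -4.37
v' = 3.15*e1 - 4.37*e2


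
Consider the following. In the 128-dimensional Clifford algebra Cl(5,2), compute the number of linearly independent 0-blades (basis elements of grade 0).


Number of grade-k basis blades in Cl(p,q) with n = p + q is C(n, k).
n = 5 + 2 = 7
C(7, 0) = 7! / (0! * 7!)
= 5040 / (1 * 5040)
= 1


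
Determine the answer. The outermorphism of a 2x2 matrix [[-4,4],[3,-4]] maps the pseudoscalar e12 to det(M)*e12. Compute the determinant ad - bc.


The outermorphism of a linear map f sends e1^e2 to f(e1)^f(e2).
f(e1) = -4*e1 + 3*e2
f(e2) = 4*e1 - 4*e2
f(e1) ^ f(e2) = (-4*e1 + 3*e2) ^ (4*e1 - 4*e2)
= (-4)*(-4)*e12 + 3*4*e21
= (16 - 12)*e12
= 4*e12
Coefficient = 4


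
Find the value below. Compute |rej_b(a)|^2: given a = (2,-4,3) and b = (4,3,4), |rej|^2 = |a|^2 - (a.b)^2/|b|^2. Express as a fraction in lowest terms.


|a|^2 = 2^2 + (-4)^2 + 3^2 = 29
|b|^2 = 4^2 + 3^2 + 4^2 = 41
a . b = 2*4 + (-4)*3 + 3*4 = 8
(a.b)^2 = 8^2 = 64
|rej|^2 = 29 - 64/41
= (1189 - 64)/41
= 1125/41
In lowest terms: 1125/41


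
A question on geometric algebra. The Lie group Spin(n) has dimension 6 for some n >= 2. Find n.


dim Spin(n) = dim so(n) = n(n-1)/2.
Solve n(n-1)/2 = 6, i.e. n^2 - n - 12 = 0.
Discriminant = 1 + 8*6 = 49
n = (1 + sqrt(49))/2 = (1 + 7)/2 = 4


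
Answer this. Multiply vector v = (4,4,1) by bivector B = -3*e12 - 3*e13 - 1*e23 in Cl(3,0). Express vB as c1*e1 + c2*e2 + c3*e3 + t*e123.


vB has grade-1 (vector) and grade-3 (trivector) parts: vB = (v _| B) + (v ^ B).
Vector part <vB>_1:
  e1: -v2*b12 - v3*b13 = -(4)*(-3) - (1)*(-3) = 15
  e2: v1*b12 - v3*b23 = (4)*(-3) - (1)*(-1) = -11
  e3: v1*b13 + v2*b23 = (4)*(-3) + (4)*(-1) = -16
Trivector part <vB>_3:
  e123: v1*b23 - v2*b13 + v3*b12 = (4)*(-1) - (4)*(-3) + (1)*(-3) = 5
vB = 15*e1 - 11*e2 - 16*e3 + 5*e123


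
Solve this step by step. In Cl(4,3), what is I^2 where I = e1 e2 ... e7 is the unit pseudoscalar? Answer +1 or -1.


The pseudoscalar I = e1...e_n (product of all n generators) of Cl(p,q) satisfies I^2 = (-1)^(q + n(n-1)/2).
p = 4, q = 3, n = p + q = 7
n(n-1)/2 = 7 * 6 / 2 = 21
Exponent = q + n(n-1)/2 = 3 + 21 = 24
I^2 = (-1)^24 = +1


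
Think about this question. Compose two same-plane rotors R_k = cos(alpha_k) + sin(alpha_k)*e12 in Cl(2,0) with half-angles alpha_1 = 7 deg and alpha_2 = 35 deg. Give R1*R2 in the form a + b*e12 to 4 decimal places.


Same-plane rotors commute and their half-angles add:
R1*R2 = cos(a1 + a2) + sin(a1 + a2)*e12.
a1 + a2 = 7 + 35 = 42 deg
cos(42 deg) = 0.7431
sin(42 deg) = 0.6691
R1*R2 = 0.7431 + 0.6691*e12


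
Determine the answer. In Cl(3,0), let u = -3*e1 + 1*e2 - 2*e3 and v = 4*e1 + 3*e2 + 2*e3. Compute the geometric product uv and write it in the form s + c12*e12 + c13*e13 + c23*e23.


In Cl(3,0): e_i^2 = 1, e_ie_j = -e_je_i for i != j.
Scalar part = u . v = (-3)*4 + 1*3 + (-2)*2
= -12 + 3 + (-4) = -13
e12 coeff = (-3)*3 - 1*4 = -9 - 4 = -13
e13 coeff = (-3)*2 - (-2)*4 = -6 - (-8) = 2
e23 coeff = 1*2 - (-2)*3 = 2 - (-6) = 8
uv = -13 - 13*e12 + 2*e13 + 8*e23


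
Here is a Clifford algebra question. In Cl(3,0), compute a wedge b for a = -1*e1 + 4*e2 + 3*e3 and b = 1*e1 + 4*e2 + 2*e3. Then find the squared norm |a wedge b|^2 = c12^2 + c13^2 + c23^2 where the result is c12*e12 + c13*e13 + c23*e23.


a wedge b = (a1*b2 - a2*b1)*e12 + (a1*b3 - a3*b1)*e13 + (a2*b3 - a3*b2)*e23
e12 coeff: (-1)*4 - 4*1 = -4 - 4 = -8
e13 coeff: (-1)*2 - 3*1 = -2 - 3 = -5
e23 coeff: 4*2 - 3*4 = 8 - 12 = -4
|a wedge b|^2 = (-8)^2 + (-5)^2 + (-4)^2
= 64 + 25 + 16
= 105


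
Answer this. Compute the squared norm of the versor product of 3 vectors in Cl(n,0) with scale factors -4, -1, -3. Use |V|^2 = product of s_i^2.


Each vector v_i has |v_i|^2 = s_i^2
Squared scales: (-4)^2 = 16, (-1)^2 = 1, (-3)^2 = 9
|V|^2 = 16 * 1 * 9
= 144


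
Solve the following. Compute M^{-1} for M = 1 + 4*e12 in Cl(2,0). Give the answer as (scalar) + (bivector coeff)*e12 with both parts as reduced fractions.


M = 1 + 4*e12, where e12^2 = -1.
Since M commutes with its reverse ~M = a - b*e12, M * ~M = a^2 - b^2*e12^2 = a^2 + b^2.
So M^{-1} = ~M / (a^2 + b^2) = (a - b*e12)/(a^2 + b^2).
a^2 + b^2 = 1 + 16 = 17
Scalar part = 1/17 = 1/17
Bivector coeff = -4/17 = -4/17
M^{-1} = 1/17 - 4/17*e12


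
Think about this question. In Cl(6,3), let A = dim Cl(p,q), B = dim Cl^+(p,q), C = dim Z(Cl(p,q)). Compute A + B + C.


n = 6 + 3 = 9
Total dim = 2^9 = 512
Even subalgebra dim = 2^8 = 256
n is odd, so center dim = 2
Sum = 512 + 256 + 2 = 770


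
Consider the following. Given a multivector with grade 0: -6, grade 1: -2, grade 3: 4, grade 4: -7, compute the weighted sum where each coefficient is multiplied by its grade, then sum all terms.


Grade-weighted sum = sum of grade_k * coefficient_k
0*(-6) = 0
1*(-2) = -2
3*4 = 12
4*(-7) = -28
Total = 0 + (-2) + 12 + (-28) = -18


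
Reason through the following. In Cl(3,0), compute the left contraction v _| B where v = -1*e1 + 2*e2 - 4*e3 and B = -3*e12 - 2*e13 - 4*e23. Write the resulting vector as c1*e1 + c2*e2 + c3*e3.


Left contraction v _| B = <vB>_1 (grade-1 part of the geometric product vB).
Using e1_|e12 = e2, e2_|e12 = -e1, e1_|e13 = e3, e3_|e13 = -e1, e2_|e23 = e3, e3_|e23 = -e2:
e1 coeff: -v2*b12 - v3*b13 = -(2)*(-3) - (-4)*(-2) = -2
e2 coeff: v1*b12 - v3*b23 = (-1)*(-3) - (-4)*(-4) = -13
e3 coeff: v1*b13 + v2*b23 = (-1)*(-2) + (2)*(-4) = -6
v _| B = -2*e1 - 13*e2 - 6*e3


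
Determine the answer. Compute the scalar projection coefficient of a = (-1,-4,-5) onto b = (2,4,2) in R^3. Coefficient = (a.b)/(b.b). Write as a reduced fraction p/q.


Projection coefficient = (a . b) / (b . b)
a . b = (-1)*2 + (-4)*4 + (-5)*2
= -2 + (-16) + (-10) = -28
b . b = 2^2 + 4^2 + 2^2
= 4 + 16 + 4 = 24
Coefficient = -28/24
In lowest terms: -7/6


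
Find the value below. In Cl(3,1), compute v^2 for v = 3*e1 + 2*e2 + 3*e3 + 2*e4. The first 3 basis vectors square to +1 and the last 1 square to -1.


v^2 = sum of c_i^2 * e_i^2
Positive signature terms (e_i^2 = +1): 3^2 + 2^2 + 3^2 = 22
Negative signature terms (e_j^2 = -1): 2^2 = 4
v^2 = 22 - 4 = 18


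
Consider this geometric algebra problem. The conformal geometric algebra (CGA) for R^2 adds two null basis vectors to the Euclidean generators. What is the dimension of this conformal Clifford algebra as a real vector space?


The conformal model of R^2 uses Cl(3,1): the 2 Euclidean generators plus two extra orthogonal generators e+ (e+^2 = +1) and e- (e-^2 = -1), from which the null vectors e0, einf are built.
Number of generators m = 2 + 2 = 4.
dim Cl(p,q) = 2^m = 2^4 = 16


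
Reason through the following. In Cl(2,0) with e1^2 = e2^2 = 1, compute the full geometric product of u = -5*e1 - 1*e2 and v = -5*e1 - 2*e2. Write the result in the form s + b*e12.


Expand: (-5*e1 - 1*e2)(-5*e1 - 2*e2)
= (-5)*(-5)*e1e1 + (-5)*(-2)*e1e2 + (-1)*(-5)*e2e1 + (-1)*(-2)*e2e2
Using e1^2 = e2^2 = 1, e2e1 = -e1e2:
Scalar part s = (-5)*(-5) + (-1)*(-2) = 25 + 2 = 27
Bivector part b = (-5)*(-2) - (-1)*(-5) = 10 - 5 = 5
uv = 27 + 5*e12
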